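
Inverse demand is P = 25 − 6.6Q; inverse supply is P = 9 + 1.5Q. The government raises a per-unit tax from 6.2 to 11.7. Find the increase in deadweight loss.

6.08

Competitive equilibrium: 25 − 6.6Q = 9 + 1.5Q → Q* = 1.9753, P* = 11.963.
For a per-unit tax t: ΔQ = t/8.1, so DWL = ½·t·(t/8.1) = t²/16.2.
At t = 6.2: DWL = 2.373. At t = 11.7: DWL = 8.45.
Increase = 8.45 − 2.373 = 6.08.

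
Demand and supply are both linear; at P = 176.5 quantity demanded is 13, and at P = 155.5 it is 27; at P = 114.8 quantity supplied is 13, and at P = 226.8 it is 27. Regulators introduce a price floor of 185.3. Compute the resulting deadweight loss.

Demand slope = (155.5 − 176.5)/(27 − 13) = −1.5, so P = 196 − 1.5Q.
Supply slope = (226.8 − 114.8)/(27 − 13) = 8, so P = 10.8 + 8Q.
Competitive equilibrium: 196 − 1.5Q = 10.8 + 8Q → Q* = 19.4947, P* = 166.7579.
At the floor P = 185.3, quantity demanded = (196 − 185.3)/1.5 = 7.1333.
Sellers' marginal cost at Q' = 7.1333: 10.8 + 8·7.1333 = 67.8664.
ΔQ = 19.4947 − 7.1333 = 12.3614; wedge = 185.3 − 67.8664 = 117.4336.
Welfare loss = ½ × 12.3614 × 117.4336 = 725.82.

725.82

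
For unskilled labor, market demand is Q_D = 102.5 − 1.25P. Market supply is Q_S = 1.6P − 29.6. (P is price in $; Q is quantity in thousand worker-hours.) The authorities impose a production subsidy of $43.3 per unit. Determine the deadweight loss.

In inverse form: demand P = 82 − 0.8Q, supply P = 18.5 + 0.625Q.
Competitive equilibrium: 82 − 0.8Q = 18.5 + 0.625Q → Q* = 44.5614, P* = 46.3509.
The subsidy lowers effective supply by 43.3: P = 0.625Q − 24.8.
New quantity: 82 − 0.8Q = 0.625Q − 24.8 → Q' = 74.9474.
Overproduction ΔQ = 74.9474 − 44.5614 = 30.386; wedge = subsidy = 43.3.
Welfare loss = ½ × 30.386 × 43.3 = $657.86 thousand.

$657.86 thousand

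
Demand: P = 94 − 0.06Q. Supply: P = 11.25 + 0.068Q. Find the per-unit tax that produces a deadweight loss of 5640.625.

Competitive equilibrium: 94 − 0.06Q = 11.25 + 0.068Q → Q* = 646.4844, P* = 55.2109.
A tax t gives ΔQ = t/0.128 and wedge t, so DWL = t²/0.256.
t²/0.256 = 5640.625 → t² = 1444 → t = 38.

38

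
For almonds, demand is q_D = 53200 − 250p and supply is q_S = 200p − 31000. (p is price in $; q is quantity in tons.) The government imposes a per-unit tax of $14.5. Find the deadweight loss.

$11680.56

In inverse form: demand p = 212.8 − 0.004q, supply p = 155 + 0.005q.
Competitive equilibrium: 212.8 − 0.004q = 155 + 0.005q → q* = 6422.2222, p* = 187.1111.
With the tax, the buyer price exceeds the seller price by 14.5: (212.8 − 0.004q) − (155 + 0.005q) = 14.5 → q' = 4811.1111.
Δq = 6422.2222 − 4811.1111 = 1611.1111; the wedge equals the tax, 14.5.
The triangle = ½ × 1611.1111 × 14.5 = $11680.56.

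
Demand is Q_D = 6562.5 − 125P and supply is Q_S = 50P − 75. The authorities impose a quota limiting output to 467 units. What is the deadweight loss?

In inverse form: demand P = 52.5 − 0.008Q, supply P = 1.5 + 0.02Q.
Competitive equilibrium: 52.5 − 0.008Q = 1.5 + 0.02Q → Q* = 1821.42857, P* = 37.92857.
At Q = 467: demand price = 52.5 − 0.008·467 = 48.764; supply price = 1.5 + 0.02·467 = 10.84.
ΔQ = 1821.42857 − 467 = 1354.42857; wedge = 48.764 − 10.84 = 37.924.
DWL = ½ × 1354.42857 × 37.924 = 25682.67.

25682.67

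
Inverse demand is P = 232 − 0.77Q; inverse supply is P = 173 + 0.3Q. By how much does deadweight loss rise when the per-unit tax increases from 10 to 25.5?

Competitive equilibrium: 232 − 0.77Q = 173 + 0.3Q → Q* = 55.1402, P* = 189.5421.
For a per-unit tax t: ΔQ = t/1.07, so DWL = ½·t·(t/1.07) = t²/2.14.
At t = 10: DWL = 46.729. At t = 25.5: DWL = 303.855.
Increase = 303.855 − 46.729 = 257.13.

257.13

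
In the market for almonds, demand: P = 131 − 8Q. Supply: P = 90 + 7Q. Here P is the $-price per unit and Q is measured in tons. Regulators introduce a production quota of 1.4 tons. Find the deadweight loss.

$13.33

Competitive equilibrium: 131 − 8Q = 90 + 7Q → Q* = 2.7333, P* = 109.1333.
At Q = 1.4: demand price = 131 − 8·1.4 = 119.8; supply price = 90 + 7·1.4 = 99.8.
ΔQ = 2.7333 − 1.4 = 1.3333; wedge = 119.8 − 99.8 = 20.
DWL = ½ × 1.3333 × 20 = $13.33.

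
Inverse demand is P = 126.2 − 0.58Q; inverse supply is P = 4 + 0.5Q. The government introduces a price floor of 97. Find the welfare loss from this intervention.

2129.90

Competitive equilibrium: 126.2 − 0.58Q = 4 + 0.5Q → Q* = 113.1481, P* = 60.5741.
At the floor P = 97, quantity demanded = (126.2 − 97)/0.58 = 50.3448.
Sellers' marginal cost at Q' = 50.3448: 4 + 0.5·50.3448 = 29.1724.
ΔQ = 113.1481 − 50.3448 = 62.8033; wedge = 97 − 29.1724 = 67.8276.
The triangle = ½ × 62.8033 × 67.8276 = 2129.90.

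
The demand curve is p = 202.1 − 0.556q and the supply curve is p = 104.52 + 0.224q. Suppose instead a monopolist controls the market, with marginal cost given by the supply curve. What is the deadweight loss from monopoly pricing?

1057.14

Competitive equilibrium: 202.1 − 0.556q = 104.52 + 0.224q → q* = 125.10256, p* = 132.54297.
Marginal revenue: MR = 202.1 − 1.112q. Set MR = MC: 202.1 − 1.112q = 104.52 + 0.224q → q_m = 73.03892.
Price p_m = 202.1 − 0.556·73.03892 = 161.49036; MC(q_m) = 104.52 + 0.224·73.03892 = 120.88072.
Competitive q* = 125.10256, so Δq = 52.06364; wedge = 161.49036 − 120.88072 = 40.60964.
Deadweight loss = ½ × 52.06364 × 40.60964 = 1057.14.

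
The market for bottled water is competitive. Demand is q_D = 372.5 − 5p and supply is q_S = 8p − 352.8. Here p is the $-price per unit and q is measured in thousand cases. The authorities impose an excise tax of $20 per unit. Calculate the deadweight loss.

In inverse form: demand p = 74.5 − 0.2q, supply p = 44.1 + 0.125q.
Competitive equilibrium: 74.5 − 0.2q = 44.1 + 0.125q → q* = 93.53846, p* = 55.79231.
With the tax, the buyer price exceeds the seller price by 20: (74.5 − 0.2q) − (44.1 + 0.125q) = 20 → q' = 32.
Δq = 93.53846 − 32 = 61.53846; the wedge equals the tax, 20.
Deadweight loss = ½ × 61.53846 × 20 = $615.38 thousand.

$615.38 thousand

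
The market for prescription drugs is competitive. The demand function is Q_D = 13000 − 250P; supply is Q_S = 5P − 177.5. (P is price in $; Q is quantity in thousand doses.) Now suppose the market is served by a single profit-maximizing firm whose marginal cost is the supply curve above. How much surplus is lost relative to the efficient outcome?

In inverse form: demand P = 52 − 0.004Q, supply P = 35.5 + 0.2Q.
Competitive equilibrium: 52 − 0.004Q = 35.5 + 0.2Q → Q* = 80.8824, P* = 51.6765.
Marginal revenue: MR = 52 − 0.008Q. Set MR = MC: 52 − 0.008Q = 35.5 + 0.2Q → Q_m = 79.3269.
Price P_m = 52 − 0.004·79.3269 = 51.6827; MC(Q_m) = 35.5 + 0.2·79.3269 = 51.3654.
Competitive Q* = 80.8824, so ΔQ = 1.5555; wedge = 51.6827 − 51.3654 = 0.3173.
DWL = ½ × 1.5555 × 0.3173 = $0.25 thousand.

$0.25 thousand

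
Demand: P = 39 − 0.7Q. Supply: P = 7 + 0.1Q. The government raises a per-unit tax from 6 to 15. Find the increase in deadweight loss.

118.125

Competitive equilibrium: 39 − 0.7Q = 7 + 0.1Q → Q* = 40, P* = 11.
For a per-unit tax t: ΔQ = t/0.8, so DWL = ½·t·(t/0.8) = t²/1.6.
At t = 6: DWL = 22.5. At t = 15: DWL = 140.625.
Increase = 140.625 − 22.5 = 118.125.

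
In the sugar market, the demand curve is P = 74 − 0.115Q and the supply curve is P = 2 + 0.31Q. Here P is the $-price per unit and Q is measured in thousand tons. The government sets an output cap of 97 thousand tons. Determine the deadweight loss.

$1114.24 thousand

Competitive equilibrium: 74 − 0.115Q = 2 + 0.31Q → Q* = 169.4118, P* = 54.5176.
At Q = 97: demand price = 74 − 0.115·97 = 62.845; supply price = 2 + 0.31·97 = 32.07.
ΔQ = 169.4118 − 97 = 72.4118; wedge = 62.845 − 32.07 = 30.775.
The triangle = ½ × 72.4118 × 30.775 = $1114.24 thousand.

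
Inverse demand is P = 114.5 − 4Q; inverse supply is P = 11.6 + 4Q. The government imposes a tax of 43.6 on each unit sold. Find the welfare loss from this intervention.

118.81

Competitive equilibrium: 114.5 − 4Q = 11.6 + 4Q → Q* = 12.8625, P* = 63.05.
With the tax, the buyer price exceeds the seller price by 43.6: (114.5 − 4Q) − (11.6 + 4Q) = 43.6 → Q' = 7.4125.
ΔQ = 12.8625 − 7.4125 = 5.45; the wedge equals the tax, 43.6.
DWL = ½ × 5.45 × 43.6 = 118.81.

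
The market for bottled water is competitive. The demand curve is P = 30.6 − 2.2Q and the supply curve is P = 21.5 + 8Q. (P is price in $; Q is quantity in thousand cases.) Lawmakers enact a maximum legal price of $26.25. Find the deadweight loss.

$0.45 thousand

Competitive equilibrium: 30.6 − 2.2Q = 21.5 + 8Q → Q* = 0.8922, P* = 28.6373.
At the ceiling P = 26.25, quantity supplied = (26.25 − 21.5)/8 = 0.5938.
Willingness to pay at Q' = 0.5938: 30.6 − 2.2·0.5938 = 29.2936.
ΔQ = 0.8922 − 0.5938 = 0.2984; wedge = 29.2936 − 26.25 = 3.0436.
Welfare loss = ½ × 0.2984 × 3.0436 = $0.45 thousand.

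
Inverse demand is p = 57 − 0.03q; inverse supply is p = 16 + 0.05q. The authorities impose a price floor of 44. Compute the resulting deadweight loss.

250.69

Competitive equilibrium: 57 − 0.03q = 16 + 0.05q → q* = 512.5, p* = 41.625.
At the floor p = 44, quantity demanded = (57 − 44)/0.03 = 433.3333.
Sellers' marginal cost at q' = 433.3333: 16 + 0.05·433.3333 = 37.6667.
Δq = 512.5 − 433.3333 = 79.1667; wedge = 44 − 37.6667 = 6.3333.
Deadweight loss = ½ × 79.1667 × 6.3333 = 250.69.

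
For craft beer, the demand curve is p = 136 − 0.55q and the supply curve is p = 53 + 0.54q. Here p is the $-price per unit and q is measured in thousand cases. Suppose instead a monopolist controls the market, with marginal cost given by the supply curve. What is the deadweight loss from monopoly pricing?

$355.42 thousand

Competitive equilibrium: 136 − 0.55q = 53 + 0.54q → q* = 76.1468, p* = 94.1193.
Marginal revenue: MR = 136 − 1.1q. Set MR = MC: 136 − 1.1q = 53 + 0.54q → q_m = 50.6098.
Price p_m = 136 − 0.55·50.6098 = 108.1646; MC(q_m) = 53 + 0.54·50.6098 = 80.3293.
Competitive q* = 76.1468, so Δq = 25.537; wedge = 108.1646 − 80.3293 = 27.8353.
Welfare loss = ½ × 25.537 × 27.8353 = $355.42 thousand.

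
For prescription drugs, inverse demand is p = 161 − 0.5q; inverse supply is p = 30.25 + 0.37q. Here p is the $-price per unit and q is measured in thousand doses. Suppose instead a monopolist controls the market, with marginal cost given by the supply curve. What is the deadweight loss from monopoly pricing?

$1308.68 thousand

Competitive equilibrium: 161 − 0.5q = 30.25 + 0.37q → q* = 150.2874, p* = 85.8563.
Marginal revenue: MR = 161 − q. Set MR = MC: 161 − q = 30.25 + 0.37q → q_m = 95.438.
Price p_m = 161 − 0.5·95.438 = 113.281; MC(q_m) = 30.25 + 0.37·95.438 = 65.5621.
Competitive q* = 150.2874, so Δq = 54.8494; wedge = 113.281 − 65.5621 = 47.7189.
The triangle = ½ × 54.8494 × 47.7189 = $1308.68 thousand.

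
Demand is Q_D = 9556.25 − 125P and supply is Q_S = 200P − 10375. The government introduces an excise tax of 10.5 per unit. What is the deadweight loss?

4240.38

In inverse form: demand P = 76.45 − 0.008Q, supply P = 51.875 + 0.005Q.
Competitive equilibrium: 76.45 − 0.008Q = 51.875 + 0.005Q → Q* = 1890.3846, P* = 61.3269.
With the tax, the buyer price exceeds the seller price by 10.5: (76.45 − 0.008Q) − (51.875 + 0.005Q) = 10.5 → Q' = 1082.6923.
ΔQ = 1890.3846 − 1082.6923 = 807.6923; the wedge equals the tax, 10.5.
Welfare loss = ½ × 807.6923 × 10.5 = 4240.38.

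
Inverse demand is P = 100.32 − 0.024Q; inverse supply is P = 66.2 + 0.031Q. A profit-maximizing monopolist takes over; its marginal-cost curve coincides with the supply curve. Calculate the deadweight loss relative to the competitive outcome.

976.77

Competitive equilibrium: 100.32 − 0.024Q = 66.2 + 0.031Q → Q* = 620.3636, P* = 85.4313.
Marginal revenue: MR = 100.32 − 0.048Q. Set MR = MC: 100.32 − 0.048Q = 66.2 + 0.031Q → Q_m = 431.8987.
Price P_m = 100.32 − 0.024·431.8987 = 89.9544; MC(Q_m) = 66.2 + 0.031·431.8987 = 79.5889.
Competitive Q* = 620.3636, so ΔQ = 188.4649; wedge = 89.9544 − 79.5889 = 10.3655.
DWL = ½ × 188.4649 × 10.3655 = 976.77.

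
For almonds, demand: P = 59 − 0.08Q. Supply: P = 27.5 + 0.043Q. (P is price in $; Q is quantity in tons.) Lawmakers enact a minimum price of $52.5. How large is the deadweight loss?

$1880.16

Competitive equilibrium: 59 − 0.08Q = 27.5 + 0.043Q → Q* = 256.09756, P* = 38.5122.
At the floor P = 52.5, quantity demanded = (59 − 52.5)/0.08 = 81.25.
Sellers' marginal cost at Q' = 81.25: 27.5 + 0.043·81.25 = 30.99375.
ΔQ = 256.09756 − 81.25 = 174.84756; wedge = 52.5 − 30.99375 = 21.50625.
Deadweight loss = ½ × 174.84756 × 21.50625 = $1880.16.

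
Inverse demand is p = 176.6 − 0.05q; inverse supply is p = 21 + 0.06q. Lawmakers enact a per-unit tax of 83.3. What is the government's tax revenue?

54750.82

Competitive equilibrium: 176.6 − 0.05q = 21 + 0.06q → q* = 1414.5455, p* = 105.8727.
With the tax, the buyer price exceeds the seller price by 83.3: (176.6 − 0.05q) − (21 + 0.06q) = 83.3 → q' = 657.2727.
Tax revenue = 83.3 × 657.2727 = 54750.82.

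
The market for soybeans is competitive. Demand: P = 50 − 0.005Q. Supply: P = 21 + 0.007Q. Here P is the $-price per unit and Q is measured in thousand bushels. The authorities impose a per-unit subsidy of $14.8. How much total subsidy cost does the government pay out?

Competitive equilibrium: 50 − 0.005Q = 21 + 0.007Q → Q* = 2416.6667, P* = 37.9167.
The subsidy lowers effective supply by 14.8: P = 6.2 + 0.007Q.
New quantity: 50 − 0.005Q = 6.2 + 0.007Q → Q' = 3650.
Total subsidy cost = 14.8 × 3650 = $54020 thousand.

$54020 thousand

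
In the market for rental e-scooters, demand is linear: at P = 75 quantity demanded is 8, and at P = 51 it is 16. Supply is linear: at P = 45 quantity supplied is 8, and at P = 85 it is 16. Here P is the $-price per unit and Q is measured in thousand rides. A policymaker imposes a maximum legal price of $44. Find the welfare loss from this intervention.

Demand slope = (51 − 75)/(16 − 8) = −3, so P = 99 − 3Q.
Supply slope = (85 − 45)/(16 − 8) = 5, so P = 5 + 5Q.
Competitive equilibrium: 99 − 3Q = 5 + 5Q → Q* = 11.75, P* = 63.75.
At the ceiling P = 44, quantity supplied = (44 − 5)/5 = 7.8.
Willingness to pay at Q' = 7.8: 99 − 3·7.8 = 75.6.
ΔQ = 11.75 − 7.8 = 3.95; wedge = 75.6 − 44 = 31.6.
The triangle = ½ × 3.95 × 31.6 = $62.41 thousand.

$62.41 thousand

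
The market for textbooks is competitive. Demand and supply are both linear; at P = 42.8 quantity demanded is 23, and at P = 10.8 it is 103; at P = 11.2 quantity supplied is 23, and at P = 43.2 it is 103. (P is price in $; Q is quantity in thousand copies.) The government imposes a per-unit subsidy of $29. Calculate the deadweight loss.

Demand slope = (10.8 − 42.8)/(103 − 23) = −0.4, so P = 52 − 0.4Q.
Supply slope = (43.2 − 11.2)/(103 − 23) = 0.4, so P = 2 + 0.4Q.
Competitive equilibrium: 52 − 0.4Q = 2 + 0.4Q → Q* = 62.5, P* = 27.
The subsidy lowers effective supply by 29: P = 0.4Q − 27.
New quantity: 52 − 0.4Q = 0.4Q − 27 → Q' = 98.75.
Overproduction ΔQ = 98.75 − 62.5 = 36.25; wedge = subsidy = 29.
DWL = ½ × 36.25 × 29 = $525.625 thousand.

$525.625 thousand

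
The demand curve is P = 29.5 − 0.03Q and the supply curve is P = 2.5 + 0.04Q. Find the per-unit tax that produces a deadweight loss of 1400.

Competitive equilibrium: 29.5 − 0.03Q = 2.5 + 0.04Q → Q* = 385.7143, P* = 17.9286.
A tax t gives ΔQ = t/0.07 and wedge t, so DWL = t²/0.14.
t²/0.14 = 1400 → t² = 196 → t = 14.

14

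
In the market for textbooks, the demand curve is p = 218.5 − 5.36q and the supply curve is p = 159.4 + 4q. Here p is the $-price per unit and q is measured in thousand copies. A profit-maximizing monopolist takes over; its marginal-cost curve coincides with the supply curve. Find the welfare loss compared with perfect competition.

Competitive equilibrium: 218.5 − 5.36q = 159.4 + 4q → q* = 6.3141, p* = 184.6564.
Marginal revenue: MR = 218.5 − 10.72q. Set MR = MC: 218.5 − 10.72q = 159.4 + 4q → q_m = 4.0149.
Price p_m = 218.5 − 5.36·4.0149 = 196.9801; MC(q_m) = 159.4 + 4·4.0149 = 175.4596.
Competitive q* = 6.3141, so Δq = 2.2992; wedge = 196.9801 − 175.4596 = 21.5205.
Welfare loss = ½ × 2.2992 × 21.5205 = $24.74 thousand.

$24.74 thousand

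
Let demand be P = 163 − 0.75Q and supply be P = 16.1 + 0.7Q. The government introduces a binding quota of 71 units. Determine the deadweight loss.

Competitive equilibrium: 163 − 0.75Q = 16.1 + 0.7Q → Q* = 101.3103, P* = 87.0172.
At Q = 71: demand price = 163 − 0.75·71 = 109.75; supply price = 16.1 + 0.7·71 = 65.8.
ΔQ = 101.3103 − 71 = 30.3103; wedge = 109.75 − 65.8 = 43.95.
Deadweight loss = ½ × 30.3103 × 43.95 = 666.07.

666.07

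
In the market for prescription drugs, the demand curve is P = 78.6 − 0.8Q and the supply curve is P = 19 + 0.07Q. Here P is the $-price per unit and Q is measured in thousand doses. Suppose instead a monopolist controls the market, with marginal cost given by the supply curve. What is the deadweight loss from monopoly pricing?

Competitive equilibrium: 78.6 − 0.8Q = 19 + 0.07Q → Q* = 68.5057, P* = 23.7954.
Marginal revenue: MR = 78.6 − 1.6Q. Set MR = MC: 78.6 − 1.6Q = 19 + 0.07Q → Q_m = 35.6886.
Price P_m = 78.6 − 0.8·35.6886 = 50.0491; MC(Q_m) = 19 + 0.07·35.6886 = 21.4982.
Competitive Q* = 68.5057, so ΔQ = 32.8171; wedge = 50.0491 − 21.4982 = 28.5509.
The triangle = ½ × 32.8171 × 28.5509 = $468.48 thousand.

$468.48 thousand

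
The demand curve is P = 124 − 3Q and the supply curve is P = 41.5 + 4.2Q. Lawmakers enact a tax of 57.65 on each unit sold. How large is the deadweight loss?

Competitive equilibrium: 124 − 3Q = 41.5 + 4.2Q → Q* = 11.4583, P* = 89.625.
With the tax, the buyer price exceeds the seller price by 57.65: (124 − 3Q) − (41.5 + 4.2Q) = 57.65 → Q' = 3.4514.
ΔQ = 11.4583 − 3.4514 = 8.0069; the wedge equals the tax, 57.65.
Deadweight loss = ½ × 8.0069 × 57.65 = 230.80.

230.80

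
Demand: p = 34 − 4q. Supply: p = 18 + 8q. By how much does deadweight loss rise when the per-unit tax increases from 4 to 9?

2.71

Competitive equilibrium: 34 − 4q = 18 + 8q → q* = 1.3333, p* = 28.6667.
For a per-unit tax t: Δq = t/12, so DWL = ½·t·(t/12) = t²/24.
At t = 4: DWL = 0.667. At t = 9: DWL = 3.375.
Increase = 3.375 − 0.667 = 2.71.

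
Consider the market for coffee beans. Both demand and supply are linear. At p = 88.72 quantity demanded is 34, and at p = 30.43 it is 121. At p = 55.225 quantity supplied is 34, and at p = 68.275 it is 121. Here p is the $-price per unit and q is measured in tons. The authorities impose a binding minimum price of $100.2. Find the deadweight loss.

$1378.38

Demand slope = (30.43 − 88.72)/(121 − 34) = −0.67, so p = 111.5 − 0.67q.
Supply slope = (68.275 − 55.225)/(121 − 34) = 0.15, so p = 50.125 + 0.15q.
Competitive equilibrium: 111.5 − 0.67q = 50.125 + 0.15q → q* = 74.8476, p* = 61.3521.
At the floor p = 100.2, quantity demanded = (111.5 − 100.2)/0.67 = 16.8657.
Sellers' marginal cost at q' = 16.8657: 50.125 + 0.15·16.8657 = 52.6549.
Δq = 74.8476 − 16.8657 = 57.9819; wedge = 100.2 − 52.6549 = 47.5451.
DWL = ½ × 57.9819 × 47.5451 = $1378.38.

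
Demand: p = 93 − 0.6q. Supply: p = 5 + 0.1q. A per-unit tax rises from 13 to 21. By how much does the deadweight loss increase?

194.29

Competitive equilibrium: 93 − 0.6q = 5 + 0.1q → q* = 125.7143, p* = 17.5714.
For a per-unit tax t: Δq = t/0.7, so DWL = ½·t·(t/0.7) = t²/1.4.
At t = 13: DWL = 120.714. At t = 21: DWL = 315.
Increase = 315 − 120.714 = 194.29.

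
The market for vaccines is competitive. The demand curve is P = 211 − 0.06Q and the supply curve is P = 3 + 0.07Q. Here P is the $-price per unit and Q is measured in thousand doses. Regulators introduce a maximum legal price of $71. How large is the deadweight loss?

Competitive equilibrium: 211 − 0.06Q = 3 + 0.07Q → Q* = 1600, P* = 115.
At the ceiling P = 71, quantity supplied = (71 − 3)/0.07 = 971.42857.
Willingness to pay at Q' = 971.42857: 211 − 0.06·971.42857 = 152.71429.
ΔQ = 1600 − 971.42857 = 628.57143; wedge = 152.71429 − 71 = 81.71429.
DWL = ½ × 628.57143 × 81.71429 = $25681.63 thousand.

$25681.63 thousand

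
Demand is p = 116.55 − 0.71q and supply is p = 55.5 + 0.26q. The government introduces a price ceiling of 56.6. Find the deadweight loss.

1671.58

Competitive equilibrium: 116.55 − 0.71q = 55.5 + 0.26q → q* = 62.9381, p* = 71.8639.
At the ceiling p = 56.6, quantity supplied = (56.6 − 55.5)/0.26 = 4.2308.
Willingness to pay at q' = 4.2308: 116.55 − 0.71·4.2308 = 113.5461.
Δq = 62.9381 − 4.2308 = 58.7073; wedge = 113.5461 − 56.6 = 56.9461.
The triangle = ½ × 58.7073 × 56.9461 = 1671.58.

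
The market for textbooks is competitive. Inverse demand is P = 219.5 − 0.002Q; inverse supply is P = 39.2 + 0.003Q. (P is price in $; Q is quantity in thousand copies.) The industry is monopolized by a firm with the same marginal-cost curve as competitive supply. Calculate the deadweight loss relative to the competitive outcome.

Competitive equilibrium: 219.5 − 0.002Q = 39.2 + 0.003Q → Q* = 36060, P* = 147.38.
Marginal revenue: MR = 219.5 − 0.004Q. Set MR = MC: 219.5 − 0.004Q = 39.2 + 0.003Q → Q_m = 25757.142857.
Price P_m = 219.5 − 0.002·25757.142857 = 167.985714; MC(Q_m) = 39.2 + 0.003·25757.142857 = 116.471429.
Competitive Q* = 36060, so ΔQ = 10302.857143; wedge = 167.985714 − 116.471429 = 51.514285.
The triangle = ½ × 10302.857143 × 51.514285 = $265372.16 thousand.

$265372.16 thousand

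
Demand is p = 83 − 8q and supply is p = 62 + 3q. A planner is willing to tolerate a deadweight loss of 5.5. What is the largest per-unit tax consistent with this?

11

Competitive equilibrium: 83 − 8q = 62 + 3q → q* = 1.9091, p* = 67.7273.
A tax t gives Δq = t/11 and wedge t, so DWL = t²/22.
t²/22 = 5.5 → t² = 121 → t = 11.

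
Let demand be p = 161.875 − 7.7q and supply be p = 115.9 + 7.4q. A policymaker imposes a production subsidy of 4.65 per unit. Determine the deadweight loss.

Competitive equilibrium: 161.875 − 7.7q = 115.9 + 7.4q → q* = 3.0447, p* = 138.4308.
The subsidy lowers effective supply by 4.65: p = 111.25 + 7.4q.
New quantity: 161.875 − 7.7q = 111.25 + 7.4q → q' = 3.3526.
Overproduction Δq = 3.3526 − 3.0447 = 0.3079; wedge = subsidy = 4.65.
The triangle = ½ × 0.3079 × 4.65 = 0.72.

0.72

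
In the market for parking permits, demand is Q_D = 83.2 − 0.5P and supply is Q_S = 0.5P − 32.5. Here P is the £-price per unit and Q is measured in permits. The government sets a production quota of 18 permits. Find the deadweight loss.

In inverse form: demand P = 166.4 − 2Q, supply P = 65 + 2Q.
Competitive equilibrium: 166.4 − 2Q = 65 + 2Q → Q* = 25.35, P* = 115.7.
At Q = 18: demand price = 166.4 − 2·18 = 130.4; supply price = 65 + 2·18 = 101.
ΔQ = 25.35 − 18 = 7.35; wedge = 130.4 − 101 = 29.4.
DWL = ½ × 7.35 × 29.4 = £108.045.

£108.045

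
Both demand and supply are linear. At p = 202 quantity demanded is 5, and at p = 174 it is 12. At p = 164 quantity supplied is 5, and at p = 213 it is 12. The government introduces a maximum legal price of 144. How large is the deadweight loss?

Demand slope = (174 − 202)/(12 − 5) = −4, so p = 222 − 4q.
Supply slope = (213 − 164)/(12 − 5) = 7, so p = 129 + 7q.
Competitive equilibrium: 222 − 4q = 129 + 7q → q* = 8.45455, p* = 188.18182.
At the ceiling p = 144, quantity supplied = (144 − 129)/7 = 2.14286.
Willingness to pay at q' = 2.14286: 222 − 4·2.14286 = 213.42856.
Δq = 8.45455 − 2.14286 = 6.31169; wedge = 213.42856 − 144 = 69.42856.
Welfare loss = ½ × 6.31169 × 69.42856 = 219.11.

219.11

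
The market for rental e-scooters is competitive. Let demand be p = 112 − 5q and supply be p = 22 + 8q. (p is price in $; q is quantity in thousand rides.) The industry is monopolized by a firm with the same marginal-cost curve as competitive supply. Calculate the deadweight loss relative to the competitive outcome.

$24.04 thousand

Competitive equilibrium: 112 − 5q = 22 + 8q → q* = 6.9231, p* = 77.3846.
Marginal revenue: MR = 112 − 10q. Set MR = MC: 112 − 10q = 22 + 8q → q_m = 5.
Price p_m = 112 − 5·5 = 87; MC(q_m) = 22 + 8·5 = 62.
Competitive q* = 6.9231, so Δq = 1.9231; wedge = 87 − 62 = 25.
Deadweight loss = ½ × 1.9231 × 25 = $24.04 thousand.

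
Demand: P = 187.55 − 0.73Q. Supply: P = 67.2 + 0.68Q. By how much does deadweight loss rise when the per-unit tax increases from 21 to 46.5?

Competitive equilibrium: 187.55 − 0.73Q = 67.2 + 0.68Q → Q* = 85.3546, P* = 125.2411.
For a per-unit tax t: ΔQ = t/1.41, so DWL = ½·t·(t/1.41) = t²/2.82.
At t = 21: DWL = 156.383. At t = 46.5: DWL = 766.755.
Increase = 766.755 − 156.383 = 610.37.

610.37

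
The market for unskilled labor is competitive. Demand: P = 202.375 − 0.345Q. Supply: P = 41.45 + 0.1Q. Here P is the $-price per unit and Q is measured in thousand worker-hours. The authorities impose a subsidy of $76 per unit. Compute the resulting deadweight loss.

$6489.89 thousand

Competitive equilibrium: 202.375 − 0.345Q = 41.45 + 0.1Q → Q* = 361.6292, P* = 77.6129.
The subsidy lowers effective supply by 76: P = 0.1Q − 34.55.
New quantity: 202.375 − 0.345Q = 0.1Q − 34.55 → Q' = 532.4157.
Overproduction ΔQ = 532.4157 − 361.6292 = 170.7865; wedge = subsidy = 76.
Deadweight loss = ½ × 170.7865 × 76 = $6489.89 thousand.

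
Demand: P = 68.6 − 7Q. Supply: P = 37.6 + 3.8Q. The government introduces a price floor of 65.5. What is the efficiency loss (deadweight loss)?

Competitive equilibrium: 68.6 − 7Q = 37.6 + 3.8Q → Q* = 2.8704, P* = 48.5074.
At the floor P = 65.5, quantity demanded = (68.6 − 65.5)/7 = 0.4429.
Sellers' marginal cost at Q' = 0.4429: 37.6 + 3.8·0.4429 = 39.283.
ΔQ = 2.8704 − 0.4429 = 2.4275; wedge = 65.5 − 39.283 = 26.217.
DWL = ½ × 2.4275 × 26.217 = 31.82.

31.82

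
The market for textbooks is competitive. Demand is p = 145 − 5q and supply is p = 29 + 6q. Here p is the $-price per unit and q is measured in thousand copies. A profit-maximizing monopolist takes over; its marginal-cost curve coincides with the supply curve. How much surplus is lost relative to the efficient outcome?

$59.73 thousand

Competitive equilibrium: 145 − 5q = 29 + 6q → q* = 10.5455, p* = 92.2727.
Marginal revenue: MR = 145 − 10q. Set MR = MC: 145 − 10q = 29 + 6q → q_m = 7.25.
Price p_m = 145 − 5·7.25 = 108.75; MC(q_m) = 29 + 6·7.25 = 72.5.
Competitive q* = 10.5455, so Δq = 3.2955; wedge = 108.75 − 72.5 = 36.25.
DWL = ½ × 3.2955 × 36.25 = $59.73 thousand.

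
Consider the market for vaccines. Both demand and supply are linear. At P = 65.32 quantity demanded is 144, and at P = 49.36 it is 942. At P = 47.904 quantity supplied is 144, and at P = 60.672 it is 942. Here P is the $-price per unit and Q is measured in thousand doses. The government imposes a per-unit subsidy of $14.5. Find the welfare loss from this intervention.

$2920.14 thousand

Demand slope = (49.36 − 65.32)/(942 − 144) = −0.02, so P = 68.2 − 0.02Q.
Supply slope = (60.672 − 47.904)/(942 − 144) = 0.016, so P = 45.6 + 0.016Q.
Competitive equilibrium: 68.2 − 0.02Q = 45.6 + 0.016Q → Q* = 627.7778, P* = 55.6444.
The subsidy lowers effective supply by 14.5: P = 31.1 + 0.016Q.
New quantity: 68.2 − 0.02Q = 31.1 + 0.016Q → Q' = 1030.5556.
Overproduction ΔQ = 1030.5556 − 627.7778 = 402.7778; wedge = subsidy = 14.5.
Welfare loss = ½ × 402.7778 × 14.5 = $2920.14 thousand.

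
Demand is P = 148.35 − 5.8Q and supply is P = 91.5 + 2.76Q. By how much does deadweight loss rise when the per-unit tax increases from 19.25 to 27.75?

23.34

Competitive equilibrium: 148.35 − 5.8Q = 91.5 + 2.76Q → Q* = 6.6414, P* = 109.8301.
For a per-unit tax t: ΔQ = t/8.56, so DWL = ½·t·(t/8.56) = t²/17.12.
At t = 19.25: DWL = 21.645. At t = 27.75: DWL = 44.98.
Increase = 44.98 − 21.645 = 23.34.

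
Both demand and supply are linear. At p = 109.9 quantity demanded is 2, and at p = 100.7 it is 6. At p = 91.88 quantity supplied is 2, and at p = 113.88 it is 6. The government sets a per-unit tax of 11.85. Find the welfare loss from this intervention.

Demand slope = (100.7 − 109.9)/(6 − 2) = −2.3, so p = 114.5 − 2.3q.
Supply slope = (113.88 − 91.88)/(6 − 2) = 5.5, so p = 80.88 + 5.5q.
Competitive equilibrium: 114.5 − 2.3q = 80.88 + 5.5q → q* = 4.3103, p* = 104.5864.
With the tax, the buyer price exceeds the seller price by 11.85: (114.5 − 2.3q) − (80.88 + 5.5q) = 11.85 → q' = 2.791.
Δq = 4.3103 − 2.791 = 1.5193; the wedge equals the tax, 11.85.
The triangle = ½ × 1.5193 × 11.85 = 9.

9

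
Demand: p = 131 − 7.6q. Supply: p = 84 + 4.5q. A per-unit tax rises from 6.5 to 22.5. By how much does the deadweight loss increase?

Competitive equilibrium: 131 − 7.6q = 84 + 4.5q → q* = 3.8843, p* = 101.4793.
For a per-unit tax t: Δq = t/12.1, so DWL = ½·t·(t/12.1) = t²/24.2.
At t = 6.5: DWL = 1.746. At t = 22.5: DWL = 20.919.
Increase = 20.919 − 1.746 = 19.17.

19.17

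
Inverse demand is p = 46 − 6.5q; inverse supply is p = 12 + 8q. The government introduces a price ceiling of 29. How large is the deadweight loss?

0.35

Competitive equilibrium: 46 − 6.5q = 12 + 8q → q* = 2.3448, p* = 30.7586.
At the ceiling p = 29, quantity supplied = (29 − 12)/8 = 2.125.
Willingness to pay at q' = 2.125: 46 − 6.5·2.125 = 32.1875.
Δq = 2.3448 − 2.125 = 0.2198; wedge = 32.1875 − 29 = 3.1875.
Welfare loss = ½ × 0.2198 × 3.1875 = 0.35.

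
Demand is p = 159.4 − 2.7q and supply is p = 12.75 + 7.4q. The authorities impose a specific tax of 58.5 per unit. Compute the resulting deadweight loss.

Competitive equilibrium: 159.4 − 2.7q = 12.75 + 7.4q → q* = 14.5198, p* = 120.1965.
With the tax, the buyer price exceeds the seller price by 58.5: (159.4 − 2.7q) − (12.75 + 7.4q) = 58.5 → q' = 8.7277.
Δq = 14.5198 − 8.7277 = 5.7921; the wedge equals the tax, 58.5.
The triangle = ½ × 5.7921 × 58.5 = 169.42.

169.42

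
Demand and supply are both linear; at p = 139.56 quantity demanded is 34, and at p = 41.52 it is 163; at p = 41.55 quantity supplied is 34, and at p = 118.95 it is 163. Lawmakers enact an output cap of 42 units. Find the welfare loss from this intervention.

Demand slope = (41.52 − 139.56)/(163 − 34) = −0.76, so p = 165.4 − 0.76q.
Supply slope = (118.95 − 41.55)/(163 − 34) = 0.6, so p = 21.15 + 0.6q.
Competitive equilibrium: 165.4 − 0.76q = 21.15 + 0.6q → q* = 106.0662, p* = 84.7897.
At q = 42: demand price = 165.4 − 0.76·42 = 133.48; supply price = 21.15 + 0.6·42 = 46.35.
Δq = 106.0662 − 42 = 64.0662; wedge = 133.48 − 46.35 = 87.13.
Deadweight loss = ½ × 64.0662 × 87.13 = 2791.04.

2791.04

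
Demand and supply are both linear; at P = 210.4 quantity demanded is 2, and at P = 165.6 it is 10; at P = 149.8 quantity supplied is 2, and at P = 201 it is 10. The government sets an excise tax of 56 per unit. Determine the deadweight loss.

130.67

Demand slope = (165.6 − 210.4)/(10 − 2) = −5.6, so P = 221.6 − 5.6Q.
Supply slope = (201 − 149.8)/(10 − 2) = 6.4, so P = 137 + 6.4Q.
Competitive equilibrium: 221.6 − 5.6Q = 137 + 6.4Q → Q* = 7.05, P* = 182.12.
With the tax, the buyer price exceeds the seller price by 56: (221.6 − 5.6Q) − (137 + 6.4Q) = 56 → Q' = 2.3833.
ΔQ = 7.05 − 2.3833 = 4.6667; the wedge equals the tax, 56.
The triangle = ½ × 4.6667 × 56 = 130.67.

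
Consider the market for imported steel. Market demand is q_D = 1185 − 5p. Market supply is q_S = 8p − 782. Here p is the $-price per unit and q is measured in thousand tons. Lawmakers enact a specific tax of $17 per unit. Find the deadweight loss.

$444.62 thousand

In inverse form: demand p = 237 − 0.2q, supply p = 97.75 + 0.125q.
Competitive equilibrium: 237 − 0.2q = 97.75 + 0.125q → q* = 428.4615, p* = 151.3077.
With the tax, the buyer price exceeds the seller price by 17: (237 − 0.2q) − (97.75 + 0.125q) = 17 → q' = 376.1538.
Δq = 428.4615 − 376.1538 = 52.3077; the wedge equals the tax, 17.
Welfare loss = ½ × 52.3077 × 17 = $444.62 thousand.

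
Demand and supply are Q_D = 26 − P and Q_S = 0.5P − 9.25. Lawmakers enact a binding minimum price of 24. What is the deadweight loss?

In inverse form: demand P = 26 − Q, supply P = 18.5 + 2Q.
Competitive equilibrium: 26 − Q = 18.5 + 2Q → Q* = 2.5, P* = 23.5.
At the floor P = 24, quantity demanded = (26 − 24)/1 = 2.
Sellers' marginal cost at Q' = 2: 18.5 + 2·2 = 22.5.
ΔQ = 2.5 − 2 = 0.5; wedge = 24 − 22.5 = 1.5.
Welfare loss = ½ × 0.5 × 1.5 = 0.375.

0.375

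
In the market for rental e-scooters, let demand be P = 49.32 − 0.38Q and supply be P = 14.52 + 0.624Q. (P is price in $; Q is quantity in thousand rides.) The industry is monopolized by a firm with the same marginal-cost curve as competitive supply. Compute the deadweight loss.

Competitive equilibrium: 49.32 − 0.38Q = 14.52 + 0.624Q → Q* = 34.6614, P* = 36.1487.
Marginal revenue: MR = 49.32 − 0.76Q. Set MR = MC: 49.32 − 0.76Q = 14.52 + 0.624Q → Q_m = 25.1445.
Price P_m = 49.32 − 0.38·25.1445 = 39.7651; MC(Q_m) = 14.52 + 0.624·25.1445 = 30.2102.
Competitive Q* = 34.6614, so ΔQ = 9.5169; wedge = 39.7651 − 30.2102 = 9.5549.
Deadweight loss = ½ × 9.5169 × 9.5549 = $45.47 thousand.

$45.47 thousand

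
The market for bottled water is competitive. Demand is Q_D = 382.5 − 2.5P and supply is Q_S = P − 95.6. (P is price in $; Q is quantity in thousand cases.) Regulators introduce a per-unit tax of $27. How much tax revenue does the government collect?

In inverse form: demand P = 153 − 0.4Q, supply P = 95.6 + Q.
Competitive equilibrium: 153 − 0.4Q = 95.6 + Q → Q* = 41, P* = 136.6.
With the tax, the buyer price exceeds the seller price by 27: (153 − 0.4Q) − (95.6 + Q) = 27 → Q' = 21.7143.
Tax revenue = 27 × 21.7143 = $586.29 thousand.

$586.29 thousand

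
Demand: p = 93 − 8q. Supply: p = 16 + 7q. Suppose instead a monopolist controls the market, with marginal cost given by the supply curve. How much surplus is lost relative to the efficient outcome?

Competitive equilibrium: 93 − 8q = 16 + 7q → q* = 5.1333, p* = 51.9333.
Marginal revenue: MR = 93 − 16q. Set MR = MC: 93 − 16q = 16 + 7q → q_m = 3.3478.
Price p_m = 93 − 8·3.3478 = 66.2176; MC(q_m) = 16 + 7·3.3478 = 39.4346.
Competitive q* = 5.1333, so Δq = 1.7855; wedge = 66.2176 − 39.4346 = 26.783.
DWL = ½ × 1.7855 × 26.783 = 23.91.

23.91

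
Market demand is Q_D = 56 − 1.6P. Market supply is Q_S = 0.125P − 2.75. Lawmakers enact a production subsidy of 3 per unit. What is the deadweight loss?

In inverse form: demand P = 35 − 0.625Q, supply P = 22 + 8Q.
Competitive equilibrium: 35 − 0.625Q = 22 + 8Q → Q* = 1.5072, P* = 34.058.
The subsidy lowers effective supply by 3: P = 19 + 8Q.
New quantity: 35 − 0.625Q = 19 + 8Q → Q' = 1.8551.
Overproduction ΔQ = 1.8551 − 1.5072 = 0.3479; wedge = subsidy = 3.
Welfare loss = ½ × 0.3479 × 3 = 0.52.

0.52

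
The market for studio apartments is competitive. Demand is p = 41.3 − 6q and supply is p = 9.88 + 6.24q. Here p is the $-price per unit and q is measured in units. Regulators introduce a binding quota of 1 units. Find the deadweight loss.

Competitive equilibrium: 41.3 − 6q = 9.88 + 6.24q → q* = 2.567, p* = 25.898.
At q = 1: demand price = 41.3 − 6·1 = 35.3; supply price = 9.88 + 6.24·1 = 16.12.
Δq = 2.567 − 1 = 1.567; wedge = 35.3 − 16.12 = 19.18.
DWL = ½ × 1.567 × 19.18 = $15.03.

$15.03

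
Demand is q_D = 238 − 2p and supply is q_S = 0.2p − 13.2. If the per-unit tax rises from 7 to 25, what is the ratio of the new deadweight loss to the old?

In inverse form: demand p = 119 − 0.5q, supply p = 66 + 5q.
Competitive equilibrium: 119 − 0.5q = 66 + 5q → q* = 9.6364, p* = 114.1818.
For a per-unit tax t: Δq = t/5.5, so DWL = ½·t·(t/5.5) = t²/11.
At t = 7: DWL = 4.455. At t = 25: DWL = 56.818.
Ratio = (25/7)² = 12.755.

12.755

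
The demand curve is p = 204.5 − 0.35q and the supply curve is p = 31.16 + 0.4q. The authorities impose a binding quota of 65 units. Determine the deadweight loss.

Competitive equilibrium: 204.5 − 0.35q = 31.16 + 0.4q → q* = 231.12, p* = 123.608.
At q = 65: demand price = 204.5 − 0.35·65 = 181.75; supply price = 31.16 + 0.4·65 = 57.16.
Δq = 231.12 − 65 = 166.12; wedge = 181.75 − 57.16 = 124.59.
Deadweight loss = ½ × 166.12 × 124.59 = 10348.45.

10348.45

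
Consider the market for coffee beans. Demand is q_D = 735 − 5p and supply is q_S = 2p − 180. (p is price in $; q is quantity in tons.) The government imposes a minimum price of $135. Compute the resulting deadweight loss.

In inverse form: demand p = 147 − 0.2q, supply p = 90 + 0.5q.
Competitive equilibrium: 147 − 0.2q = 90 + 0.5q → q* = 81.4286, p* = 130.7143.
At the floor p = 135, quantity demanded = (147 − 135)/0.2 = 60.
Sellers' marginal cost at q' = 60: 90 + 0.5·60 = 120.
Δq = 81.4286 − 60 = 21.4286; wedge = 135 − 120 = 15.
Welfare loss = ½ × 21.4286 × 15 = $160.71.

$160.71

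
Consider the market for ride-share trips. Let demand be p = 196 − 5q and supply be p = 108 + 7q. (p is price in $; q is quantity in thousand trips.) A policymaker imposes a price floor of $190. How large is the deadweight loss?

Competitive equilibrium: 196 − 5q = 108 + 7q → q* = 7.3333, p* = 159.3333.
At the floor p = 190, quantity demanded = (196 − 190)/5 = 1.2.
Sellers' marginal cost at q' = 1.2: 108 + 7·1.2 = 116.4.
Δq = 7.3333 − 1.2 = 6.1333; wedge = 190 − 116.4 = 73.6.
Welfare loss = ½ × 6.1333 × 73.6 = $225.71 thousand.

$225.71 thousand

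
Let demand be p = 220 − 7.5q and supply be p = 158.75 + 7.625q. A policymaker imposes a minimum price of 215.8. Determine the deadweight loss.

Competitive equilibrium: 220 − 7.5q = 158.75 + 7.625q → q* = 4.0496, p* = 189.6281.
At the floor p = 215.8, quantity demanded = (220 − 215.8)/7.5 = 0.56.
Sellers' marginal cost at q' = 0.56: 158.75 + 7.625·0.56 = 163.02.
Δq = 4.0496 − 0.56 = 3.4896; wedge = 215.8 − 163.02 = 52.78.
Deadweight loss = ½ × 3.4896 × 52.78 = 92.09.

92.09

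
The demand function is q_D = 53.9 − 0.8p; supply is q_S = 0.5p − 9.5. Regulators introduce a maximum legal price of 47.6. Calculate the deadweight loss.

In inverse form: demand p = 67.375 − 1.25q, supply p = 19 + 2q.
Competitive equilibrium: 67.375 − 1.25q = 19 + 2q → q* = 14.8846, p* = 48.7692.
At the ceiling p = 47.6, quantity supplied = (47.6 − 19)/2 = 14.3.
Willingness to pay at q' = 14.3: 67.375 − 1.25·14.3 = 49.5.
Δq = 14.8846 − 14.3 = 0.5846; wedge = 49.5 − 47.6 = 1.9.
Deadweight loss = ½ × 0.5846 × 1.9 = 0.56.

0.56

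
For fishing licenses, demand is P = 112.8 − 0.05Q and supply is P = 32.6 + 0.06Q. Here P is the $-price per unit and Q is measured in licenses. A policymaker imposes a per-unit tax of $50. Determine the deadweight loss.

$11363.64

Competitive equilibrium: 112.8 − 0.05Q = 32.6 + 0.06Q → Q* = 729.0909, P* = 76.3455.
With the tax, the buyer price exceeds the seller price by 50: (112.8 − 0.05Q) − (32.6 + 0.06Q) = 50 → Q' = 274.5455.
ΔQ = 729.0909 − 274.5455 = 454.5454; the wedge equals the tax, 50.
DWL = ½ × 454.5454 × 50 = $11363.64.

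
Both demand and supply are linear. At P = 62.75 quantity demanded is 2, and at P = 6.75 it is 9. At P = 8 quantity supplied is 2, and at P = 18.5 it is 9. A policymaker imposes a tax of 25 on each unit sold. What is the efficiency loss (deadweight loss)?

32.89

Demand slope = (6.75 − 62.75)/(9 − 2) = −8, so P = 78.75 − 8Q.
Supply slope = (18.5 − 8)/(9 − 2) = 1.5, so P = 5 + 1.5Q.
Competitive equilibrium: 78.75 − 8Q = 5 + 1.5Q → Q* = 7.76316, P* = 16.64474.
With the tax, the buyer price exceeds the seller price by 25: (78.75 − 8Q) − (5 + 1.5Q) = 25 → Q' = 5.13158.
ΔQ = 7.76316 − 5.13158 = 2.63158; the wedge equals the tax, 25.
Deadweight loss = ½ × 2.63158 × 25 = 32.89.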